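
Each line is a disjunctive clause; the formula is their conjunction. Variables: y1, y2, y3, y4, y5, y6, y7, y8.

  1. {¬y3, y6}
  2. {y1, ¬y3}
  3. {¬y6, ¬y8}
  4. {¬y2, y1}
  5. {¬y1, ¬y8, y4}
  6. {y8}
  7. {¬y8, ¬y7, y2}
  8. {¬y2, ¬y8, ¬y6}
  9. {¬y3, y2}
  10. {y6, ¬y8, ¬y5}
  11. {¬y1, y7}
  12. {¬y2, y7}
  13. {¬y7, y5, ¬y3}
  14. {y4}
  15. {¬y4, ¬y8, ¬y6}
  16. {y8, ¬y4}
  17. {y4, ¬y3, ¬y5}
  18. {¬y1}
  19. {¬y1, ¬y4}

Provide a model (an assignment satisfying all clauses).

y1=False, y2=False, y3=False, y4=True, y5=False, y6=False, y7=False, y8=True

Check each clause:
  1. {¬y3, y6} — ¬y3 is true.
  2. {¬y3, y1} — ¬y3 is true.
  3. {¬y8, ¬y6} — ¬y6 is true.
  4. {¬y2, y1} — ¬y2 is true.
  5. {¬y8, y4, ¬y1} — y4 is true.
  6. {y8} — y8 is true.
  7. {y2, ¬y7, ¬y8} — ¬y7 is true.
  8. {¬y8, ¬y6, ¬y2} — ¬y6 is true.
  9. {y2, ¬y3} — ¬y3 is true.
  10. {y6, ¬y5, ¬y8} — ¬y5 is true.
  11. {¬y1, y7} — ¬y1 is true.
  12. {y7, ¬y2} — ¬y2 is true.
  13. {y5, ¬y3, ¬y7} — ¬y7 is true.
  14. {y4} — y4 is true.
  15. {¬y4, ¬y6, ¬y8} — ¬y6 is true.
  16. {y8, ¬y4} — y8 is true.
  17. {¬y3, ¬y5, y4} — ¬y5 is true.
  18. {¬y1} — ¬y1 is true.
  19. {¬y1, ¬y4} — ¬y1 is true.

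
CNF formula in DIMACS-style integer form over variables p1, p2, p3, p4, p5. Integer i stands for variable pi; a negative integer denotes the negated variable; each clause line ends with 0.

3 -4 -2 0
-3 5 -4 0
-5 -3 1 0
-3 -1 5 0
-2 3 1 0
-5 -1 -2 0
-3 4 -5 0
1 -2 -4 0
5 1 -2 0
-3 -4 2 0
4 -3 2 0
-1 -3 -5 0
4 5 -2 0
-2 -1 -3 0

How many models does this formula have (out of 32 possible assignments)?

8

Split on p3, then p2.
  p3=T, p2=T: a clause becomes empty — 0.
  p3=T, p2=F: a clause becomes empty — 0.
  p3=F, p2=T: a clause becomes empty — 0.
  p3=F, p2=F: p1, p4, p5 free → 2^3 = 8.
Total: 0 + 0 + 0 + 8 = 8.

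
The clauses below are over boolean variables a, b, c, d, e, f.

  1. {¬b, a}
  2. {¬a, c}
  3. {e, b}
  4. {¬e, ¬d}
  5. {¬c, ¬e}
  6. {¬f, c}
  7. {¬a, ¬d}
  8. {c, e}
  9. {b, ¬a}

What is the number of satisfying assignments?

The models are:
  a=0 b=0 c=0 d=0 e=1 f=0
  a=1 b=1 c=1 d=0 e=0 f=0
  a=1 b=1 c=1 d=0 e=0 f=1
That's 3 in total.

3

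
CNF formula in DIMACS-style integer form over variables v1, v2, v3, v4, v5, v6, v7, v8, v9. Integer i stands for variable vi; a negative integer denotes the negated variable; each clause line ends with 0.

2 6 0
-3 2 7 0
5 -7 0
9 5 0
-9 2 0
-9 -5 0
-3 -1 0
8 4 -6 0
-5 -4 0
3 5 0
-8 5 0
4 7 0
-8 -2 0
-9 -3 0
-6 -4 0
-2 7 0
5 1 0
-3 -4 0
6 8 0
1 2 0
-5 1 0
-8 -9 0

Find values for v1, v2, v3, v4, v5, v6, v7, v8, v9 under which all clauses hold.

v1 = 1, v2 = 0, v3 = 0, v4 = 0, v5 = 1, v6 = 1, v7 = 1, v8 = 1, v9 = 0

Set v1 = True and propagate.
  then v3 is forced to False.
  then v5 is forced to True.
  then v9 is forced to False.
  then v4 is forced to False.
  then v7 is forced to True.
The remaining clauses are satisfied by v2 = False, v6 = True, v8 = True.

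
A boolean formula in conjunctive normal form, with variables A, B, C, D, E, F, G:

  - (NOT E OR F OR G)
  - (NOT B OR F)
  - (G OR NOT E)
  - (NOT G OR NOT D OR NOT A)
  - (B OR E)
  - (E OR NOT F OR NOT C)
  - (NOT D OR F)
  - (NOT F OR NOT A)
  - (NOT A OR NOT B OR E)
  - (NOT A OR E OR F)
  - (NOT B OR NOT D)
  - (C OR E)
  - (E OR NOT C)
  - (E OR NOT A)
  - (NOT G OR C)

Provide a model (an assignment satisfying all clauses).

D occurs only negated in the remaining clauses — set D = False.
Try A = True.
  then F is forced to False.
  then B is forced to False.
  then E is forced to True.
  then G is forced to True.
  then C is forced to True.

A=True  B=False  C=True  D=False  E=True  F=False  G=True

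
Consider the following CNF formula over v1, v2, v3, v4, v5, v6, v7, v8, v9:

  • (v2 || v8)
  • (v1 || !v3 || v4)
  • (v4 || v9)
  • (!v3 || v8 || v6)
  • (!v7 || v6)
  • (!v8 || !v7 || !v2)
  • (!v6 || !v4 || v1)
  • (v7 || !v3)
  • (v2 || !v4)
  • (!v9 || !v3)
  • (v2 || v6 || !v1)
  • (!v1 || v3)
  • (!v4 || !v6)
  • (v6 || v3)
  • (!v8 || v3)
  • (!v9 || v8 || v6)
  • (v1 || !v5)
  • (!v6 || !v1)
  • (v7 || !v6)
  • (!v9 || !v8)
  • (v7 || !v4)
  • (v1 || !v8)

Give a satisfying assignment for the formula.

v5 occurs only negated in the remaining clauses — set v5 = False.
Branch on v1: take v1 = False.
  then v8 is forced to False.
  then v2 is forced to True.
Set v3 = False and propagate.
  then v6 is forced to True.
  then v4 is forced to False.
  then v9 is forced to True.
  then v7 is forced to True.
Every clause has at least one true literal under this assignment.

v1=F, v2=T, v3=F, v4=F, v5=F, v6=T, v7=T, v8=F, v9=T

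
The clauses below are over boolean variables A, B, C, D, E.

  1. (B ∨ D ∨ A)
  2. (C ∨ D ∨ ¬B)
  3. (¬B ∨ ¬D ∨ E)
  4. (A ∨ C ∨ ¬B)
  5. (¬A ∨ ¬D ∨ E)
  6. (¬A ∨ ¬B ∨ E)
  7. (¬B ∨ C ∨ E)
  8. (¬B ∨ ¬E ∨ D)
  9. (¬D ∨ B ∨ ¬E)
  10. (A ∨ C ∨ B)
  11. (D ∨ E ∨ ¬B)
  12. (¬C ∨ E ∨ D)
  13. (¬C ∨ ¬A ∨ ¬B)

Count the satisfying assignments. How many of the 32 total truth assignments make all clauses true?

6

Satisfying assignments:
  A=0 B=0 C=1 D=1 E=0
  A=0 B=1 C=1 D=1 E=1
  A=1 B=0 C=0 D=0 E=0
  A=1 B=0 C=0 D=0 E=1
  A=1 B=0 C=1 D=0 E=1
  A=1 B=1 C=0 D=1 E=1
That's 6 in total.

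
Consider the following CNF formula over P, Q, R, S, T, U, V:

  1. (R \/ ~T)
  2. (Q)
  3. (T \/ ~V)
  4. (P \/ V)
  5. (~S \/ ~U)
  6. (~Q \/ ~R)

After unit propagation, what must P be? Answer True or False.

(Q) stands alone — Q = True.
In (~R \/ ~Q), ~Q is now false; ~R must hold, so R = False.
In (R \/ ~T), R is now false; ~T must hold, so T = False.
(~V \/ T): since T = False, the clause reduces to (~V). V = False.
(V \/ P) with V = False leaves only P, so P = True.

True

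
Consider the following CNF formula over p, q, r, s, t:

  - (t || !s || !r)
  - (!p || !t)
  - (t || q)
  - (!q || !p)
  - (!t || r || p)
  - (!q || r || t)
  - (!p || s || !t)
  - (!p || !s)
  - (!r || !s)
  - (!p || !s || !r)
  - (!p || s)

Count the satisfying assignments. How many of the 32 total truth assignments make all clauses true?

Satisfying assignments:
  p=F q=F r=T s=F t=T
  p=F q=T r=T s=F t=F
  p=F q=T r=T s=F t=T
Count: 3.

3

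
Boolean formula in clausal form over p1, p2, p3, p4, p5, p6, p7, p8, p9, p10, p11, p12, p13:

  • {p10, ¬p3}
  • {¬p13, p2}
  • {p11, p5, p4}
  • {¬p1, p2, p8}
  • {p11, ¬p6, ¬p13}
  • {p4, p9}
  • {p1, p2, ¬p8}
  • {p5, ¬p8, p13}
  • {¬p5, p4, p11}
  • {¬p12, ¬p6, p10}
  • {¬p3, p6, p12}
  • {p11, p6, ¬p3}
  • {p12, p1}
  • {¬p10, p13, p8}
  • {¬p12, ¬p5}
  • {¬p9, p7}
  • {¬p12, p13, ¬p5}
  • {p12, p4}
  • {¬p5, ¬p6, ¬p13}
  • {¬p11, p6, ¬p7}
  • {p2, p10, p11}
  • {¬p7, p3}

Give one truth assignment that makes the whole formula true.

Pure literal: p2 appears only positively; assign p2 = True.
p4 occurs only positively in the remaining clauses — set p4 = True.
Try p1 = True.
For the remaining variables, p3 = False, p5 = True, p6 = True, p7 = False, p8 = True, p9 = False, p10 = True, p11 = True, p12 = False, p13 = False works.

p1=1, p2=1, p3=0, p4=1, p5=1, p6=1, p7=0, p8=1, p9=0, p10=1, p11=1, p12=0, p13=0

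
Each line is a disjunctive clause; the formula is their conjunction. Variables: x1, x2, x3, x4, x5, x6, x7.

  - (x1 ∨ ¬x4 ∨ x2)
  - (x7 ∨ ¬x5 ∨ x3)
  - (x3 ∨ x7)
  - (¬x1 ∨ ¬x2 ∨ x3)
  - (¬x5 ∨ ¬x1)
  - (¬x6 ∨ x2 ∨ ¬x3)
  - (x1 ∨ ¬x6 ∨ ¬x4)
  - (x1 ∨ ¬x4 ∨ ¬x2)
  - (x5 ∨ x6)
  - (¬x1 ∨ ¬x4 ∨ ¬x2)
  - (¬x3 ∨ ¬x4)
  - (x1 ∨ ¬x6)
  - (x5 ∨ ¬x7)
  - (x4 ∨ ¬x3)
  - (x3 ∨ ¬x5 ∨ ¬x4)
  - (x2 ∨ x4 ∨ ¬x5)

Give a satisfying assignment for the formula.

Branch on x1: take x1 = False.
  then x6 is forced to False.
  then x5 is forced to True.
Try x2 = True.
  then x4 is forced to False.
  then x3 is forced to False.
  then x7 is forced to True.

x1=False, x2=True, x3=False, x4=False, x5=True, x6=False, x7=True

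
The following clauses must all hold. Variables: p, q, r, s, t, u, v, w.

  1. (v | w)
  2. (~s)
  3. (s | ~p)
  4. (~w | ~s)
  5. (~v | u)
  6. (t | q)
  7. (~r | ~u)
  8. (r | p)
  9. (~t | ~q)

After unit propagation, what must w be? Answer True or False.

Unit clause (~s) sets s = False.
In (~p | s), s is now false; ~p must hold, so p = False.
From (p | r) and p = False: r = True.
(~u | ~r) with r = True leaves only ~u, so u = False.
(u | ~v) with u = False leaves only ~v, so v = False.
(v | w) with v = False leaves only w, so w = True.

True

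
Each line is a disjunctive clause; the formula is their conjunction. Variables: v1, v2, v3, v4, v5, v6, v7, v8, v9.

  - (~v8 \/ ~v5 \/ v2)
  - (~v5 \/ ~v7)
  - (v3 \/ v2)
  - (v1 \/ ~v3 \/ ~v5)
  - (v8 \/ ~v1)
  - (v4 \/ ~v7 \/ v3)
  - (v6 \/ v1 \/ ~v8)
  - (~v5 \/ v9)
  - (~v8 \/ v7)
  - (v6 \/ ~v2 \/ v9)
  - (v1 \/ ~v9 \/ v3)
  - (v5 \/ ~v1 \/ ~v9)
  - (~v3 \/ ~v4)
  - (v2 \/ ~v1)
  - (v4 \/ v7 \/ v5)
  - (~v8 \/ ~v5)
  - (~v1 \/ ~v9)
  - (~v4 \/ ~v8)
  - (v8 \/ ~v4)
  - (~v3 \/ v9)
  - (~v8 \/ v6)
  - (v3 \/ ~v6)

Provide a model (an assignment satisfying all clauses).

v1=F, v2=T, v3=T, v4=F, v5=F, v6=T, v7=T, v8=F, v9=T

Set v1 = False and propagate.
The remaining clauses are satisfied by v2 = True, v3 = True, v4 = False, v5 = False, v6 = True, v7 = True, v8 = False, v9 = True.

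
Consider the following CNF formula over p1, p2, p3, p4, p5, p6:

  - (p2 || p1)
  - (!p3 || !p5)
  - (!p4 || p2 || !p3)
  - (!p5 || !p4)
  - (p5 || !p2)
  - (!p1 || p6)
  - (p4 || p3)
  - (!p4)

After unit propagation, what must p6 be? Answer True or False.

True

Unit clause (!p4) sets p4 = False.
In (p3 || p4), p4 is now false; p3 must hold, so p3 = True.
In (!p3 || !p5), !p3 is now false; !p5 must hold, so p5 = False.
(p5 || !p2) with p5 = False leaves only !p2, so p2 = False.
(p2 || p1) with p2 = False leaves only p1, so p1 = True.
(p6 || !p1) with p1 = True leaves only p6, so p6 = True.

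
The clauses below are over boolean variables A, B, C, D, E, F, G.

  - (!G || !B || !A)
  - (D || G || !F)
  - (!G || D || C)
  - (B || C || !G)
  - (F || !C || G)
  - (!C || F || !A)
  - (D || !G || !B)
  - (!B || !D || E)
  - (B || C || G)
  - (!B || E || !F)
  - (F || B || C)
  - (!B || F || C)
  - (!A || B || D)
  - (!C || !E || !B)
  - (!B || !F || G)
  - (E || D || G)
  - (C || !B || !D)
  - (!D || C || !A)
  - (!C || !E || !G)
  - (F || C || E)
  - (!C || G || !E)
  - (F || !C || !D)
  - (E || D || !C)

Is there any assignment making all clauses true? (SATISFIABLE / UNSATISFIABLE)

SATISFIABLE

Pure literal: A appears only negated; assign A = False.
Branch on B: take B = False.
For the remaining variables, C = True, D = True, E = False, F = True, G = True works.
Every clause has at least one true literal under this assignment.
So A=False, B=False, C=True, D=True, E=False, F=True, G=True is a satisfying assignment.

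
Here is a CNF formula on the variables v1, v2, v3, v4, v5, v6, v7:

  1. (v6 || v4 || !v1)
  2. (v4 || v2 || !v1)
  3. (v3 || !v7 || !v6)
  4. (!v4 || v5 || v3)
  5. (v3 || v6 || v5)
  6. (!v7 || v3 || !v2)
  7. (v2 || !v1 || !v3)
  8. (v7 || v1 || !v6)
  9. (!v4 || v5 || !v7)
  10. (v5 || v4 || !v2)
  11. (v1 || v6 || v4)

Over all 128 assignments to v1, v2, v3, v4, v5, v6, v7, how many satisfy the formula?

28

Case analysis on v4 and v1:
  v4=T, v1=T: 11 of the 32 assignments to (v2,v3,v5,v6,v7) work.
  v4=T, v1=F: 11 of the 32 assignments to (v2,v3,v5,v6,v7) work.
  v4=F, v1=T: remaining (v2,v3,v5,v6,v7) ∈ {(T,F,T,T,F); (T,T,T,T,F); (T,T,T,T,T)} — 3.
  v4=F, v1=F: remaining (v2,v3,v5,v6,v7) ∈ {(F,T,F,T,T); (F,T,T,T,T); (T,T,T,T,T)} — 3.
Total: 11 + 11 + 3 + 3 = 28.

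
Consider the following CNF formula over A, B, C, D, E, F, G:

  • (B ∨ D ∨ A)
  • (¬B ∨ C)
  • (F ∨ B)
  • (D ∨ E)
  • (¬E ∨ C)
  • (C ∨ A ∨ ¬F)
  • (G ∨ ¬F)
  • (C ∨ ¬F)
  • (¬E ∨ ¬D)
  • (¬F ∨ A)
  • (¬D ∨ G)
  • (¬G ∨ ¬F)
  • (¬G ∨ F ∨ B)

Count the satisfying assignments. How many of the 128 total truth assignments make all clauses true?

6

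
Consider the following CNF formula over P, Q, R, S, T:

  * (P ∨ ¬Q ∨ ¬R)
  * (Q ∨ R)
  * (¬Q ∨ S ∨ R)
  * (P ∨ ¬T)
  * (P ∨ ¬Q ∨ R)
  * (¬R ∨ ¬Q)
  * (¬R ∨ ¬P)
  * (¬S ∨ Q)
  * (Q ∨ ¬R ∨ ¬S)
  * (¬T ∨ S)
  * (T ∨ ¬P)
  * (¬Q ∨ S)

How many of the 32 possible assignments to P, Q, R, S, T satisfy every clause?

Satisfying assignments:
  P=F Q=F R=T S=F T=F
  P=T Q=T R=F S=T T=T
That's 2 in total.

2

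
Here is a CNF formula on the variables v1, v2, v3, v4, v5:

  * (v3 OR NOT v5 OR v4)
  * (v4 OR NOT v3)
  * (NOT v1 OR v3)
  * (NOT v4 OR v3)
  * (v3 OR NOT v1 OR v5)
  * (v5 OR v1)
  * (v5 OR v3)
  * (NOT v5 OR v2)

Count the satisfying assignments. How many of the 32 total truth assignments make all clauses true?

4

Satisfying assignments:
  v1=F v2=T v3=T v4=T v5=T
  v1=T v2=F v3=T v4=T v5=F
  v1=T v2=T v3=T v4=T v5=F
  v1=T v2=T v3=T v4=T v5=T
That's 4 in total.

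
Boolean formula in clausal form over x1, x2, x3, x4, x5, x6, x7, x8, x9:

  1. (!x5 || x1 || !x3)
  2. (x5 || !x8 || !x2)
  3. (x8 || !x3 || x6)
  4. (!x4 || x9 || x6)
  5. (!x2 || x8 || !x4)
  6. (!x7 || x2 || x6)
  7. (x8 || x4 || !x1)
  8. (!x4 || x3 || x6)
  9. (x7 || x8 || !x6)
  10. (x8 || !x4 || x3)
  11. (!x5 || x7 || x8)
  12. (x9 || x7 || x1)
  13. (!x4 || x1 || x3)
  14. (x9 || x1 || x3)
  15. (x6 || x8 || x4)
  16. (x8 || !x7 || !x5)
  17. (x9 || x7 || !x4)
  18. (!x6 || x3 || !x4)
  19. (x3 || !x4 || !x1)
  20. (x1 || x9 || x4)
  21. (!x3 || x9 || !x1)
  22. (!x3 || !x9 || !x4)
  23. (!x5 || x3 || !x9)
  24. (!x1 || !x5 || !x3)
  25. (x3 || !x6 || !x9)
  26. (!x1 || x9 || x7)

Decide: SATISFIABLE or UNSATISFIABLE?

SATISFIABLE

Branch on x1: take x1 = False.
The remaining clauses are satisfied by x2 = False, x3 = True, x4 = True, x5 = False, x6 = True, x7 = True, x8 = False, x9 = False.
Every clause has at least one true literal under this assignment.
So x1=F, x2=F, x3=T, x4=T, x5=F, x6=T, x7=T, x8=F, x9=F is a satisfying assignment.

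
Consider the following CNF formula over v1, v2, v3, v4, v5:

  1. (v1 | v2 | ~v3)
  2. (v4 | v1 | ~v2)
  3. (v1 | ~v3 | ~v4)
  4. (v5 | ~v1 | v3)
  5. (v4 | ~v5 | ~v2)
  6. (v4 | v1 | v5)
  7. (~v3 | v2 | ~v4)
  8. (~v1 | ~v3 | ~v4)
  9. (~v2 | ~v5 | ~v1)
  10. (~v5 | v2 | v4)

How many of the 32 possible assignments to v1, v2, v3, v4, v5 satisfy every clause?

7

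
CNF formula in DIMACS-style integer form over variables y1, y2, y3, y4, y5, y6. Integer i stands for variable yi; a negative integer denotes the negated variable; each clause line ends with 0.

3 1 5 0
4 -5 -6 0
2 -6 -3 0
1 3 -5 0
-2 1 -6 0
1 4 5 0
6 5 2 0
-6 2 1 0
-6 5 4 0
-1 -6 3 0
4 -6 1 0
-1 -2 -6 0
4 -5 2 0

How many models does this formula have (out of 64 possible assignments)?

14

Split on y6, then y1.
  y6=T, y1=T: a clause becomes empty — 0.
  y6=T, y1=F: a clause becomes empty — 0.
  y6=F, y1=T: y3 free; 5 ways for (y2,y4,y5) × 2^1 = 10.
  y6=F, y1=F: remaining (y2,y3,y4,y5) ∈ {(F,T,T,T); (T,T,F,T); (T,T,T,F); (T,T,T,T)} — 4.
Total: 0 + 0 + 10 + 4 = 14.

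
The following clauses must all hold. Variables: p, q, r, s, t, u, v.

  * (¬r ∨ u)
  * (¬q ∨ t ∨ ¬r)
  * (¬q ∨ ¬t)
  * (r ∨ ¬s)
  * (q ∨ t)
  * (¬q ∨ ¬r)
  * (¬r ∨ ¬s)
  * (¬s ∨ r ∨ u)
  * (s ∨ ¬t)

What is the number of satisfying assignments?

Case analysis on r and q:
  r=1, q=1: a clause becomes empty — 0.
  r=1, q=0: a clause becomes empty — 0.
  r=0, q=1: forces s=0; t=0; p, u, v free → 2^3 = 8.
  r=0, q=0: a clause becomes empty — 0.
Total: 0 + 0 + 8 + 0 = 8.

8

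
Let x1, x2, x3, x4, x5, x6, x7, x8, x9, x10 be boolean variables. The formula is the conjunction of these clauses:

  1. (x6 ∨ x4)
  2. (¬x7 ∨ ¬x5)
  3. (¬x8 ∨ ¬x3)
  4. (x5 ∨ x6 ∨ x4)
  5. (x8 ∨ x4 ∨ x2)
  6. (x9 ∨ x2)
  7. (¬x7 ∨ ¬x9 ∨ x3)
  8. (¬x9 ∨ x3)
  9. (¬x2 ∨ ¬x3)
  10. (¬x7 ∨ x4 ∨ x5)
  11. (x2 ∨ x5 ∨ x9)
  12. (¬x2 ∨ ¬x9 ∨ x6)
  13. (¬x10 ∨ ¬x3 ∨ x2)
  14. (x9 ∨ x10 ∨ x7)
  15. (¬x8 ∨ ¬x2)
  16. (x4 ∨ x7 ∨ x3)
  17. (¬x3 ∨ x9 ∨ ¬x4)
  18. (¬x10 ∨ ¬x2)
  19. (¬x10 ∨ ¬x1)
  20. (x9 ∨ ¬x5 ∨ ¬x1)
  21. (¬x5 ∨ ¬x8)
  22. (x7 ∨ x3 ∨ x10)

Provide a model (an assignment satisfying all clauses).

x1 = False  x2 = True  x3 = False  x4 = True  x5 = False  x6 = True  x7 = True  x8 = False  x9 = False  x10 = False

Check each clause:
  1. (x6 ∨ x4) — x4 is true.
  2. (¬x5 ∨ ¬x7) — ¬x5 is true.
  3. (¬x8 ∨ ¬x3) — ¬x8 is true.
  4. (x4 ∨ x6 ∨ x5) — x4 is true.
  5. (x4 ∨ x8 ∨ x2) — x2 is true.
  6. (x2 ∨ x9) — x2 is true.
  7. (¬x7 ∨ ¬x9 ∨ x3) — ¬x9 is true.
  8. (¬x9 ∨ x3) — ¬x9 is true.
  9. (¬x3 ∨ ¬x2) — ¬x3 is true.
  10. (¬x7 ∨ x4 ∨ x5) — x4 is true.
  11. (x5 ∨ x9 ∨ x2) — x2 is true.
  12. (x6 ∨ ¬x9 ∨ ¬x2) — ¬x9 is true.
  13. (x2 ∨ ¬x3 ∨ ¬x10) — x2 is true.
  14. (x9 ∨ x10 ∨ x7) — x7 is true.
  15. (¬x2 ∨ ¬x8) — ¬x8 is true.
  16. (x7 ∨ x3 ∨ x4) — x4 is true.
  17. (x9 ∨ ¬x3 ∨ ¬x4) — ¬x3 is true.
  18. (¬x10 ∨ ¬x2) — ¬x10 is true.
  19. (¬x10 ∨ ¬x1) — ¬x1 is true.
  20. (¬x5 ∨ ¬x1 ∨ x9) — ¬x5 is true.
  21. (¬x5 ∨ ¬x8) — ¬x8 is true.
  22. (x10 ∨ x3 ∨ x7) — x7 is true.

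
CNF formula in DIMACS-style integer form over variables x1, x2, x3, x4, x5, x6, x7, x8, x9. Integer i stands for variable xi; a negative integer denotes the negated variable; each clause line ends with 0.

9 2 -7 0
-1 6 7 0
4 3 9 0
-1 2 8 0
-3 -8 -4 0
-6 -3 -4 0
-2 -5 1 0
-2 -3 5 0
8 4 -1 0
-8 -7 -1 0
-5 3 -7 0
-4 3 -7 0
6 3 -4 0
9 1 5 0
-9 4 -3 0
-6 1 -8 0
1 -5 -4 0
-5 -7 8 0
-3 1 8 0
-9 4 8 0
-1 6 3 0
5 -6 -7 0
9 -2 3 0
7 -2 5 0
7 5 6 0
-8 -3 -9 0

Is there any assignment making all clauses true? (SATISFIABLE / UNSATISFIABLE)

Set x1 = True and propagate.
Try x2 = False.
  then x8 is forced to True.
  then x7 is forced to False.
  then x6 is forced to True.
Set x3 = False and propagate.
For the remaining variables, x4 = True, x5 = True, x9 = False works.
Every clause has at least one true literal under this assignment.
So x1=1, x2=0, x3=0, x4=1, x5=1, x6=1, x7=0, x8=1, x9=0 is a satisfying assignment.

SATISFIABLE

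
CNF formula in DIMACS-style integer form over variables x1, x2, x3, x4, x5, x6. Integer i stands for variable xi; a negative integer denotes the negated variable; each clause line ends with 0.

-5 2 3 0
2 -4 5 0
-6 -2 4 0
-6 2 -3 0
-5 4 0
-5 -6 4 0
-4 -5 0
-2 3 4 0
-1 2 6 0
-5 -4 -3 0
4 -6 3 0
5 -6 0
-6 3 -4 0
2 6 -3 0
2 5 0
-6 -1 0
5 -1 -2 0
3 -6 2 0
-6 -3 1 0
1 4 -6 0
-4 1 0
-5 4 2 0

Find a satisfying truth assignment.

x1=0, x2=1, x3=1, x4=0, x5=0, x6=0

Check each clause:
  1. {x3, ¬x5, x2} — x2 is true.
  2. {x5, x2, ¬x4} — x2 is true.
  3. {x4, ¬x2, ¬x6} — ¬x6 is true.
  4. {x2, ¬x3, ¬x6} — x2 is true.
  5. {¬x5, x4} — ¬x5 is true.
  6. {¬x6, x4, ¬x5} — ¬x6 is true.
  7. {¬x5, ¬x4} — ¬x5 is true.
  8. {x4, ¬x2, x3} — x3 is true.
  9. {x2, x6, ¬x1} — x2 is true.
  10. {¬x3, ¬x4, ¬x5} — ¬x5 is true.
  11. {¬x6, x3, x4} — ¬x6 is true.
  12. {x5, ¬x6} — ¬x6 is true.
  13. {¬x6, ¬x4, x3} — ¬x6 is true.
  14. {x6, ¬x3, x2} — x2 is true.
  15. {x2, x5} — x2 is true.
  16. {¬x1, ¬x6} — ¬x6 is true.
  17. {¬x1, x5, ¬x2} — ¬x1 is true.
  18. {¬x6, x2, x3} — x3 is true.
  19. {x1, ¬x6, ¬x3} — ¬x6 is true.
  20. {¬x6, x4, x1} — ¬x6 is true.
  21. {x1, ¬x4} — ¬x4 is true.
  22. {x4, ¬x5, x2} — x2 is true.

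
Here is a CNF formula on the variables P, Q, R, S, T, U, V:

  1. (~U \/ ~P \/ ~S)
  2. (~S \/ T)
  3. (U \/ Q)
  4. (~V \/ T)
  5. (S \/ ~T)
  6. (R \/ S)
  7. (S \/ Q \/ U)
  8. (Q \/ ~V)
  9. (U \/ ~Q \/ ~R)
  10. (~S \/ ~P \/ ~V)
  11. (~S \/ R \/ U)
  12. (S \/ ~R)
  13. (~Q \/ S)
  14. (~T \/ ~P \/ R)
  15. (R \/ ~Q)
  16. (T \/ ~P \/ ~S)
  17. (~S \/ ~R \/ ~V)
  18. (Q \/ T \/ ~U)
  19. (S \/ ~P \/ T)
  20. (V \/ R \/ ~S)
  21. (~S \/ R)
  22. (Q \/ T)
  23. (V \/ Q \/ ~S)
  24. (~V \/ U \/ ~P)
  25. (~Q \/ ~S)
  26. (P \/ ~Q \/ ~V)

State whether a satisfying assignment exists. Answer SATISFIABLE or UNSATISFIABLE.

UNSATISFIABLE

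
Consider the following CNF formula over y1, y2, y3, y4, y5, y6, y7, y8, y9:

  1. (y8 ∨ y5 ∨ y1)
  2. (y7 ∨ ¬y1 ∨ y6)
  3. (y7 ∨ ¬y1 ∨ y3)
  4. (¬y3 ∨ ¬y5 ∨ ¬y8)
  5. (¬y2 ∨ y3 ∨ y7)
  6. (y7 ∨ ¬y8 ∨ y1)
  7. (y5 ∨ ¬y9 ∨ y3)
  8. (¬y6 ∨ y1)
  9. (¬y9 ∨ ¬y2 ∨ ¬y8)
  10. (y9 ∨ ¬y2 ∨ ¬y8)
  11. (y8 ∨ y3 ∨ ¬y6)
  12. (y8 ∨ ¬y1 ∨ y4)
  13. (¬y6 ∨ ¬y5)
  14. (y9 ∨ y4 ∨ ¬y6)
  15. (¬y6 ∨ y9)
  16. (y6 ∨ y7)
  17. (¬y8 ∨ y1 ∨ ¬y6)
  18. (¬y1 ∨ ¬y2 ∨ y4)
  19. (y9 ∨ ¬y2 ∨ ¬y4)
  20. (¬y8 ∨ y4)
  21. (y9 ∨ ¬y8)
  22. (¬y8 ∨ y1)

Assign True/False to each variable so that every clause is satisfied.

y1=1, y2=1, y3=1, y4=1, y5=0, y6=0, y7=1, y8=0, y9=1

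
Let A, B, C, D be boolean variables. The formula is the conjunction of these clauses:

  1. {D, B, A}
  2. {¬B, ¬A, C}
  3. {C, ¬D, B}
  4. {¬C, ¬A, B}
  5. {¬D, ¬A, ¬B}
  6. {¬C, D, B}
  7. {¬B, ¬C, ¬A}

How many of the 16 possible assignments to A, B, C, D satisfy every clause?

6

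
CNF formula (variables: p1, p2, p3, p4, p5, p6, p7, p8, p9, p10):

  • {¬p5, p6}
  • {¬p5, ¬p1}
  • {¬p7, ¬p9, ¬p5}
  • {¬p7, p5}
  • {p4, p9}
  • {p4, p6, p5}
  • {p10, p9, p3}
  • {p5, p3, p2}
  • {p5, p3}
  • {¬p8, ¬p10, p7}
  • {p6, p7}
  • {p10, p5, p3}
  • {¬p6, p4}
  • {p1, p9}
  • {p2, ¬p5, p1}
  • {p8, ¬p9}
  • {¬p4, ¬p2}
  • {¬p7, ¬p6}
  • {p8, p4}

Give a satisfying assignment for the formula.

Pure literal: p3 appears only positively; assign p3 = True.
Set p1 = True and propagate.
  then p5 is forced to False.
  then p7 is forced to False.
  then p6 is forced to True.
  then p4 is forced to True.
  then p2 is forced to False.
Branch on p8: take p8 = False.
  then p9 is forced to False.
p10 is now unconstrained; take p10 = True.
Every clause has at least one true literal under this assignment.

p1=True, p2=False, p3=True, p4=True, p5=False, p6=True, p7=False, p8=False, p9=False, p10=True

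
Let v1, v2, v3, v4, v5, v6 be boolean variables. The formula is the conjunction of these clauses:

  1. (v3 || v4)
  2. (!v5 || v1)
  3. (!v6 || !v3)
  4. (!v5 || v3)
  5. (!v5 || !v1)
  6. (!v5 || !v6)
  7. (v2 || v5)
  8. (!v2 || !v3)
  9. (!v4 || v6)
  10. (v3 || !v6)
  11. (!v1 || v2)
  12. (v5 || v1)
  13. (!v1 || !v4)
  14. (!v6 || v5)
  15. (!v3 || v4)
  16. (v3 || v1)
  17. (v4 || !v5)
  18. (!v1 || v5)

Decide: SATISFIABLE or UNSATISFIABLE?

UNSATISFIABLE

v5 = True:
  propagation gives v1=True; an empty clause results — contradiction.
v5 = False:
  propagation gives v2=True, v3=False, v4=True, v6=True; an empty clause results — contradiction.
Every branch closes, so no satisfying assignment exists.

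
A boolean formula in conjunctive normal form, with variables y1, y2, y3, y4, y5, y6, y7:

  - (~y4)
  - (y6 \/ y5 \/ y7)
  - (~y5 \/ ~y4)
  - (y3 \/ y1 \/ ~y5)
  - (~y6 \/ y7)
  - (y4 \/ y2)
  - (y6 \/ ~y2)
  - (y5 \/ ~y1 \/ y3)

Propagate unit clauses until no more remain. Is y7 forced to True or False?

True

Unit clause (~y4) sets y4 = False.
From (y2 \/ y4) and y4 = False: y2 = True.
(y6 \/ ~y2): since y2 = True, the clause reduces to (y6). y6 = True.
From (y7 \/ ~y6) and y6 = True: y7 = True.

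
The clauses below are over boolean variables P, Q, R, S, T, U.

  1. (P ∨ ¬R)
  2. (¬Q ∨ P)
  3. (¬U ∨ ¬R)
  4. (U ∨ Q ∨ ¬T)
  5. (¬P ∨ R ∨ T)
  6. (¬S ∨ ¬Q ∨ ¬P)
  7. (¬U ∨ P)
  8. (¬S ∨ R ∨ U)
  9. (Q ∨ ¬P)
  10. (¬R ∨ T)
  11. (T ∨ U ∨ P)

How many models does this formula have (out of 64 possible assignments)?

The models are:
  P=1 Q=1 R=0 S=0 T=1 U=0
  P=1 Q=1 R=0 S=0 T=1 U=1
  P=1 Q=1 R=1 S=0 T=1 U=0
Count: 3.

3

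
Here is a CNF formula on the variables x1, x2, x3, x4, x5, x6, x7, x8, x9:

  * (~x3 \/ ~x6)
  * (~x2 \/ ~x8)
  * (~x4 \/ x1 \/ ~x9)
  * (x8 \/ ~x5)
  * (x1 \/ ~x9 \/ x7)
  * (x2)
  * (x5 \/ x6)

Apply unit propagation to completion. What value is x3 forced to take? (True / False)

False

(x2) stands alone — x2 = True.
(~x2 \/ ~x8) with x2 = True leaves only ~x8, so x8 = False.
From (~x5 \/ x8) and x8 = False: x5 = False.
(x6 \/ x5) with x5 = False leaves only x6, so x6 = True.
In (~x6 \/ ~x3), ~x6 is now false; ~x3 must hold, so x3 = False.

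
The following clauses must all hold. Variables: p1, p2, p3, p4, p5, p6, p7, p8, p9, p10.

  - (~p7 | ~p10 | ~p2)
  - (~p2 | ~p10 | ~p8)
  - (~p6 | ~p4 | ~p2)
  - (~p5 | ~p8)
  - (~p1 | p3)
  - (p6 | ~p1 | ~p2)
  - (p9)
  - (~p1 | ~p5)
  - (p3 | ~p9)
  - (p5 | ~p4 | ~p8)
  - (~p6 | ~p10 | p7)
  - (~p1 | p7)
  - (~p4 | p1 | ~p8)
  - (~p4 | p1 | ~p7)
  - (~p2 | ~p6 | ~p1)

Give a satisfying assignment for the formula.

p1=T, p2=F, p3=T, p4=T, p5=F, p6=F, p7=T, p8=F, p9=T, p10=F

Check each clause:
  1. (~p10 | ~p2 | ~p7) — ~p10 is true.
  2. (~p10 | ~p8 | ~p2) — ~p8 is true.
  3. (~p2 | ~p6 | ~p4) — ~p6 is true.
  4. (~p8 | ~p5) — ~p8 is true.
  5. (~p1 | p3) — p3 is true.
  6. (~p1 | ~p2 | p6) — ~p2 is true.
  7. (p9) — p9 is true.
  8. (~p5 | ~p1) — ~p5 is true.
  9. (p3 | ~p9) — p3 is true.
  10. (~p8 | ~p4 | p5) — ~p8 is true.
  11. (~p6 | p7 | ~p10) — ~p6 is true.
  12. (~p1 | p7) — p7 is true.
  13. (~p4 | p1 | ~p8) — ~p8 is true.
  14. (~p4 | p1 | ~p7) — p1 is true.
  15. (~p2 | ~p6 | ~p1) — ~p6 is true.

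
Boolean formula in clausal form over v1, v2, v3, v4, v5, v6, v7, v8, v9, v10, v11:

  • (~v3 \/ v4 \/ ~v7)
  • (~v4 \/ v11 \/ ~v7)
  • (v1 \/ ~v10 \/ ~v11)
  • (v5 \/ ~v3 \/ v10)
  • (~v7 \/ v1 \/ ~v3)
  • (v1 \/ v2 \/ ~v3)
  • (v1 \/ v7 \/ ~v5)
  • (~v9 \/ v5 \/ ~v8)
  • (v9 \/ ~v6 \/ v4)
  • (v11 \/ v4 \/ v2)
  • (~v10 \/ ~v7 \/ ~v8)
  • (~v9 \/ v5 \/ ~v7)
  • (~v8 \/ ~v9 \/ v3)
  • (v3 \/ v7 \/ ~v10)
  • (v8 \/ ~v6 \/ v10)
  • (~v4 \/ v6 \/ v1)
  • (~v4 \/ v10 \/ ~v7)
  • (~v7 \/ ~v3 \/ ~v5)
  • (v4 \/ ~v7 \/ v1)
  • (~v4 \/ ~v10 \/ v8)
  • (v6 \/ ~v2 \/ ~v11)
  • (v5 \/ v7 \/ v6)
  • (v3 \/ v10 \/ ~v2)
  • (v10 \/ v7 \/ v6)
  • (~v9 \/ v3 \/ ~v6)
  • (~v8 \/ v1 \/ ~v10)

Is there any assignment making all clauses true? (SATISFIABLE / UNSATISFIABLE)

SATISFIABLE

Pure literal: v1 appears only positively; assign v1 = True.
Set v2 = True and propagate.
Set v3 = True and propagate.
Set v4 = True and propagate.
For the remaining variables, v5 = False, v6 = True, v7 = False, v8 = True, v9 = False, v10 = True, v11 = False works.
So v1 = 1  v2 = 1  v3 = 1  v4 = 1  v5 = 0  v6 = 1  v7 = 0  v8 = 1  v9 = 0  v10 = 1  v11 = 0 is a satisfying assignment.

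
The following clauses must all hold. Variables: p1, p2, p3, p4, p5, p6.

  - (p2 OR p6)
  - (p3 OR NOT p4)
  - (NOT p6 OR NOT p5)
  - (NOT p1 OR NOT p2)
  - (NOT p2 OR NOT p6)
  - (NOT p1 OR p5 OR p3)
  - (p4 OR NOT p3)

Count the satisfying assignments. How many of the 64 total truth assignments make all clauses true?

7

Satisfying assignments:
  p1=0 p2=0 p3=0 p4=0 p5=0 p6=1
  p1=0 p2=0 p3=1 p4=1 p5=0 p6=1
  p1=0 p2=1 p3=0 p4=0 p5=0 p6=0
  p1=0 p2=1 p3=0 p4=0 p5=1 p6=0
  p1=0 p2=1 p3=1 p4=1 p5=0 p6=0
  p1=0 p2=1 p3=1 p4=1 p5=1 p6=0
  p1=1 p2=0 p3=1 p4=1 p5=0 p6=1
Count: 7.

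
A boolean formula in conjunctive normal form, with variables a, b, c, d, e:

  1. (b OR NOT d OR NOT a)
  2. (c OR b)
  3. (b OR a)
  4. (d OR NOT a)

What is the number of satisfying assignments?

12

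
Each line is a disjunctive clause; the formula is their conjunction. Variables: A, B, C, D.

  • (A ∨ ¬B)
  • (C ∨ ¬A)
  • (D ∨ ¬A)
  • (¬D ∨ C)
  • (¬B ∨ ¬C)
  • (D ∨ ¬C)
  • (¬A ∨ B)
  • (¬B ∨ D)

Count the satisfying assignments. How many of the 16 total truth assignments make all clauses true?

The models are:
  A=F B=F C=F D=F
  A=F B=F C=T D=T
Count: 2.

2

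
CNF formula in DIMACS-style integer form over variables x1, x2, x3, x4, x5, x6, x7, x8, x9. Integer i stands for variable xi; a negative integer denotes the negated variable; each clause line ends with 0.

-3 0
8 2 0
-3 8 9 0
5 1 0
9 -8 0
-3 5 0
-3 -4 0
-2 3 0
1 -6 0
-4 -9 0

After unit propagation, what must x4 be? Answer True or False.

Unit clause (~x3) sets x3 = False.
(~x2 \/ x3) with x3 = False leaves only ~x2, so x2 = False.
From (x8 \/ x2) and x2 = False: x8 = True.
(x9 \/ ~x8): since x8 = True, the clause reduces to (x9). x9 = True.
From (~x9 \/ ~x4) and x9 = True: x4 = False.

False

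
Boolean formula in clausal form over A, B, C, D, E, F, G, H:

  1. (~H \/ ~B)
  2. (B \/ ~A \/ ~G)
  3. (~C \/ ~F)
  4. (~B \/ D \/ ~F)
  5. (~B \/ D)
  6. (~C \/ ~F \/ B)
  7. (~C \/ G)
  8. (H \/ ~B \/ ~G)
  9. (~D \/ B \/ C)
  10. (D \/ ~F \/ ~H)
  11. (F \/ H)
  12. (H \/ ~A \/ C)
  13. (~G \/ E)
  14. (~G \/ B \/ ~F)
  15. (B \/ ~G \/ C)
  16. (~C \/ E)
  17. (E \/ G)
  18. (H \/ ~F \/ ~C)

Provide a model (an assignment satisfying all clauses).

A=0, B=0, C=1, D=1, E=1, F=0, G=1, H=1

A occurs only negated in the remaining clauses — set A = False.
Pure literal: E appears only positively; assign E = True.
Set B = False and propagate.
The remaining clauses are satisfied by C = True, D = True, F = False, G = True, H = True.
Every clause has at least one true literal under this assignment.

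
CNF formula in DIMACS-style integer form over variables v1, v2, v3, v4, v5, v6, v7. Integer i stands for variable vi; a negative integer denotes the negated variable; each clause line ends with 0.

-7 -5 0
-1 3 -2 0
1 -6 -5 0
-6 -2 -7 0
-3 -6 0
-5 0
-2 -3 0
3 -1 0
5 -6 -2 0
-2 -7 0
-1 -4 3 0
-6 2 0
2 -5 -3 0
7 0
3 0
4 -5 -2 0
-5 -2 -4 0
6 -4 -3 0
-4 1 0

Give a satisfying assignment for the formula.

v1=False  v2=False  v3=True  v4=False  v5=False  v6=False  v7=True

Unit propagation: (~v5) forces v5 = False.
Unit propagation: (v7) forces v7 = True.
Unit propagation: (~v2) forces v2 = False.
(~v6) is a unit clause, so v6 = False.
The clause (v3) is unit: v3 must be True.
The clause (~v4) is unit: v4 must be False.
v1 is now unconstrained; take v1 = False.
Every clause has at least one true literal under this assignment.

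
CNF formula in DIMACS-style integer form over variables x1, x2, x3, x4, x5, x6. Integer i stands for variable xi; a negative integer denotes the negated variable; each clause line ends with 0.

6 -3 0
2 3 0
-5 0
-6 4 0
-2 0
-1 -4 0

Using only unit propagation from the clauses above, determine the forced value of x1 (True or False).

(!x5) is a unit clause: x5 = False.
Unit clause (!x2) sets x2 = False.
(x2 || x3): since x2 = False, the clause reduces to (x3). x3 = True.
From (!x3 || x6) and x3 = True: x6 = True.
(x4 || !x6): since x6 = True, the clause reduces to (x4). x4 = True.
In (!x4 || !x1), !x4 is now false; !x1 must hold, so x1 = False.

False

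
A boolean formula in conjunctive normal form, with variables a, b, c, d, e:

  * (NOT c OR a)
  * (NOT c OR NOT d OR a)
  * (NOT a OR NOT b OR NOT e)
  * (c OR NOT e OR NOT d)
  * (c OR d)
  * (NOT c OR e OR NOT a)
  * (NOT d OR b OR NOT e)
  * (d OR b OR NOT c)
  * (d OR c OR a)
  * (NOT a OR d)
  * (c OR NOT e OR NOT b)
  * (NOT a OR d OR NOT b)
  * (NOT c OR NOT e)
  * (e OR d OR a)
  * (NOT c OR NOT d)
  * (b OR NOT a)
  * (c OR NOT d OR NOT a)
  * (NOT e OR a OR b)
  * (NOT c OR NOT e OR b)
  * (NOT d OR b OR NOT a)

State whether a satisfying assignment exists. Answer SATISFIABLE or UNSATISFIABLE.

SATISFIABLE

Branch on a: take a = False.
  then c is forced to False.
  then d is forced to True.
  then e is forced to False.
b is now unconstrained; take b = True.
So a=False, b=True, c=False, d=True, e=False is a satisfying assignment.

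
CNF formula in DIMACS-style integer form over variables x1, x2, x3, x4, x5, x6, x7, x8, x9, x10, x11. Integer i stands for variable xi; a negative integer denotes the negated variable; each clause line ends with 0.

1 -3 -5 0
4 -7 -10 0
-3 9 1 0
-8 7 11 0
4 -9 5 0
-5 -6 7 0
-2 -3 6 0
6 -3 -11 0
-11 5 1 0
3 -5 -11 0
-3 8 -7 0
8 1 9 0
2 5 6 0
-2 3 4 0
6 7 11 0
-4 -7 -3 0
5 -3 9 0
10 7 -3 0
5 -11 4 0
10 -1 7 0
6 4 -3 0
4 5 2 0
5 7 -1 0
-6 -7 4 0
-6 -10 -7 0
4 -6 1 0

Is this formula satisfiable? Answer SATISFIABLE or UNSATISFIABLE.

Branch on x1: take x1 = True.
Try x2 = True.
The remaining clauses are satisfied by x3 = False, x4 = True, x5 = False, x6 = False, x7 = True, x8 = False, x9 = False, x10 = False, x11 = False.
So x1=True, x2=True, x3=False, x4=True, x5=False, x6=False, x7=True, x8=False, x9=False, x10=False, x11=False is a satisfying assignment.

SATISFIABLE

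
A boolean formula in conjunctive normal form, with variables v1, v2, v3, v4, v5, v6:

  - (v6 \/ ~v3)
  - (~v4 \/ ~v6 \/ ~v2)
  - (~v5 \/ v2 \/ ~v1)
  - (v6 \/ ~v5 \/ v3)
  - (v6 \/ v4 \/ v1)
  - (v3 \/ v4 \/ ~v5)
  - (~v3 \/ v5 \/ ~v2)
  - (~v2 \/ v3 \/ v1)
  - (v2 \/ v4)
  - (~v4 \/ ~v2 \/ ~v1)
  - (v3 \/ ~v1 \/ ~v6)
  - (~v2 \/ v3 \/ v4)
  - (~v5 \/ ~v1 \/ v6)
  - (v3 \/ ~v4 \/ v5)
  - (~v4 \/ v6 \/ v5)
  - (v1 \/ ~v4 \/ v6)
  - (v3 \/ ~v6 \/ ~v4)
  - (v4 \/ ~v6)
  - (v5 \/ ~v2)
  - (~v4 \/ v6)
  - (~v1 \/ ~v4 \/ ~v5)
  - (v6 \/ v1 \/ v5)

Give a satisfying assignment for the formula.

v1=0, v2=0, v3=1, v4=1, v5=1, v6=1

Set v1 = False and propagate.
For the remaining variables, v2 = False, v3 = True, v4 = True, v5 = True, v6 = True works.
Check each clause:
  1. (v6 \/ ~v3) — v6 is true.
  2. (~v4 \/ ~v2 \/ ~v6) — ~v2 is true.
  3. (~v5 \/ v2 \/ ~v1) — ~v1 is true.
  4. (v3 \/ v6 \/ ~v5) — v3 is true.
  5. (v6 \/ v1 \/ v4) — v4 is true.
  6. (v3 \/ ~v5 \/ v4) — v3 is true.
  7. (~v2 \/ ~v3 \/ v5) — v5 is true.
  8. (~v2 \/ v1 \/ v3) — v3 is true.
  9. (v2 \/ v4) — v4 is true.
  10. (~v1 \/ ~v2 \/ ~v4) — ~v1 is true.
  11. (~v1 \/ ~v6 \/ v3) — v3 is true.
  12. (v3 \/ v4 \/ ~v2) — v3 is true.
  13. (~v1 \/ ~v5 \/ v6) — ~v1 is true.
  14. (v5 \/ v3 \/ ~v4) — v3 is true.
  15. (v5 \/ v6 \/ ~v4) — v5 is true.
  16. (v1 \/ ~v4 \/ v6) — v6 is true.
  17. (v3 \/ ~v4 \/ ~v6) — v3 is true.
  18. (~v6 \/ v4) — v4 is true.
  19. (v5 \/ ~v2) — v5 is true.
  20. (v6 \/ ~v4) — v6 is true.
  21. (~v4 \/ ~v1 \/ ~v5) — ~v1 is true.
  22. (v5 \/ v1 \/ v6) — v5 is true.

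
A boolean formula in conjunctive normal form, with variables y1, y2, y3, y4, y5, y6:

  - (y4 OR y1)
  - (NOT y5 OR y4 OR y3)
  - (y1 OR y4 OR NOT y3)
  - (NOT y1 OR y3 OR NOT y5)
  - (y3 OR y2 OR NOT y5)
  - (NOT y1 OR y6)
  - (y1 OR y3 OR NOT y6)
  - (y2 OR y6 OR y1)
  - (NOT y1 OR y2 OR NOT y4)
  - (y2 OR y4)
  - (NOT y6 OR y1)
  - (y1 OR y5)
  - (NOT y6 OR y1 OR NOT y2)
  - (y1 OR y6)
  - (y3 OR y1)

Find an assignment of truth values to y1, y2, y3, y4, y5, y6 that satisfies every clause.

y1=1, y2=1, y3=1, y4=1, y5=1, y6=1

Try y1 = True.
  then y6 is forced to True.
Set y2 = True and propagate.
For the remaining variables, y3 = True, y4 = True, y5 = True works.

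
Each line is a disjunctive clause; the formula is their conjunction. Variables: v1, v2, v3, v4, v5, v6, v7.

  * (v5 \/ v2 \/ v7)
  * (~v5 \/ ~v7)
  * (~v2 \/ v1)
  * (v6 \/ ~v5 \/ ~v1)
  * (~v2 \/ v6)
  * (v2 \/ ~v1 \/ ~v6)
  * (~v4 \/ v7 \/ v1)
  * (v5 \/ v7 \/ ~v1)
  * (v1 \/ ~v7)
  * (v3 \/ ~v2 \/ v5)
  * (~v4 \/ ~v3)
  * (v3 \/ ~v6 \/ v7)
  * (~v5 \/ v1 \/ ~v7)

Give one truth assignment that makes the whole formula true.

v1=F  v2=F  v3=T  v4=F  v5=T  v6=T  v7=F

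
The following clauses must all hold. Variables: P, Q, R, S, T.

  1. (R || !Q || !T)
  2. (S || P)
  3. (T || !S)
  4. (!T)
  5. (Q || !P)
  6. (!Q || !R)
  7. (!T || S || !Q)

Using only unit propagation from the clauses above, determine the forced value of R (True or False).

Unit clause (!T) sets T = False.
From (T || !S) and T = False: S = False.
From (P || S) and S = False: P = True.
(Q || !P): since P = True, the clause reduces to (Q). Q = True.
(!Q || !R) with Q = True leaves only !R, so R = False.

False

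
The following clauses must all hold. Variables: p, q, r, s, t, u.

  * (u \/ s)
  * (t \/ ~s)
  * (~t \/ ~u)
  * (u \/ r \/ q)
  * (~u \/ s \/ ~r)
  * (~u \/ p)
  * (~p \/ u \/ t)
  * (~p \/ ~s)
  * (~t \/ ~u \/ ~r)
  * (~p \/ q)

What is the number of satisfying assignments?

4

Satisfying assignments:
  p=0 q=0 r=1 s=1 t=1 u=0
  p=0 q=1 r=0 s=1 t=1 u=0
  p=0 q=1 r=1 s=1 t=1 u=0
  p=1 q=1 r=0 s=0 t=0 u=1
Count: 4.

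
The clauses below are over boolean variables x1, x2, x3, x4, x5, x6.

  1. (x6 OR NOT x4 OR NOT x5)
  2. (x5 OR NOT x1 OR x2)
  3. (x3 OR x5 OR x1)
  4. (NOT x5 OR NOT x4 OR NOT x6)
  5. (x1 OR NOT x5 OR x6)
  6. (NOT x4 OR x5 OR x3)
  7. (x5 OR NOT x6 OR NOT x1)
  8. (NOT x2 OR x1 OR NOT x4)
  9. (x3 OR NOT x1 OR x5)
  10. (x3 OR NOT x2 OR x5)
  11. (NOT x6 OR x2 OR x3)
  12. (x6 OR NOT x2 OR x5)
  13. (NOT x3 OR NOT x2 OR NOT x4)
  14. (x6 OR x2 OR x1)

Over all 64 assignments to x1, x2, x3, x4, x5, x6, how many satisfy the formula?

13

Case analysis on x5 and x1:
  x5=T, x1=T: 7 of the 16 assignments to (x2,x3,x4,x6) work.
  x5=T, x1=F: remaining (x2,x3,x4,x6) ∈ {(F,T,F,T); (T,F,F,T); (T,T,F,T)} — 3.
  x5=F, x1=T: a clause becomes empty — 0.
  x5=F, x1=F: remaining (x2,x3,x4,x6) ∈ {(F,T,F,T); (F,T,T,T); (T,T,F,T)} — 3.
Total: 7 + 3 + 0 + 3 = 13.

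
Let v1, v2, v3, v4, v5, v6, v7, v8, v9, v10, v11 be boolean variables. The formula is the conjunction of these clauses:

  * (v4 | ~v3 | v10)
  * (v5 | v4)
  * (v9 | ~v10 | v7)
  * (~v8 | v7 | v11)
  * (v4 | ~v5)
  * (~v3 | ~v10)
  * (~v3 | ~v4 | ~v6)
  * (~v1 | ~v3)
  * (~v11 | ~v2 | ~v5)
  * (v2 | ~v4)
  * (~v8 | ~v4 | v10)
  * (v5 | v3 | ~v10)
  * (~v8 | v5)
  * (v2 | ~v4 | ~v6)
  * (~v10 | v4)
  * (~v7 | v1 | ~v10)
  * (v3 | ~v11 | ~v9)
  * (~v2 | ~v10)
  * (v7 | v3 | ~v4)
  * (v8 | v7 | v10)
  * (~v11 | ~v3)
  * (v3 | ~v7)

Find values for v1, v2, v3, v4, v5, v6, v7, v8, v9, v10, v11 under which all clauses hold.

v6 occurs only negated in the remaining clauses — set v6 = False.
Branch on v1: take v1 = False.
Set v2 = True and propagate.
  then v10 is forced to False.
The remaining clauses are satisfied by v3 = True, v4 = True, v5 = True, v7 = True, v8 = False, v9 = False, v11 = False.

v1=False  v2=True  v3=True  v4=True  v5=True  v6=False  v7=True  v8=False  v9=False  v10=False  v11=False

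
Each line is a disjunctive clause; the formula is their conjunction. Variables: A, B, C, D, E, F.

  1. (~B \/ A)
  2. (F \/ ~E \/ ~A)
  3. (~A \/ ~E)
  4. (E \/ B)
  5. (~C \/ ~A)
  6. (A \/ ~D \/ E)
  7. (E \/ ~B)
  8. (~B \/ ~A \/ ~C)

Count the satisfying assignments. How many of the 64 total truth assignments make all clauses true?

8

Case analysis on A and E:
  A=T, E=T: a clause becomes empty — 0.
  A=T, E=F: a clause becomes empty — 0.
  A=F, E=T: forces B=F; C, D, F free → 2^3 = 8.
  A=F, E=F: a clause becomes empty — 0.
Total: 0 + 0 + 8 + 0 = 8.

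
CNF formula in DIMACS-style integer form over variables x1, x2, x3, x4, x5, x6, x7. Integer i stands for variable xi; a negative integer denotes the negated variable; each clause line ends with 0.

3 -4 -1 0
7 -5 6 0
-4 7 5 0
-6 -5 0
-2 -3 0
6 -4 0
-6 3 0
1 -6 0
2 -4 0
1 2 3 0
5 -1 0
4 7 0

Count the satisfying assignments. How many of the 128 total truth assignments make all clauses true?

Case analysis on x4 and x6:
  x4=1, x6=1: a clause becomes empty — 0.
  x4=1, x6=0: a clause becomes empty — 0.
  x4=0, x6=1: a clause becomes empty — 0.
  x4=0, x6=0: 7 of the 32 assignments to (x1,x2,x3,x5,x7) work.
Total: 0 + 0 + 0 + 7 = 7.

7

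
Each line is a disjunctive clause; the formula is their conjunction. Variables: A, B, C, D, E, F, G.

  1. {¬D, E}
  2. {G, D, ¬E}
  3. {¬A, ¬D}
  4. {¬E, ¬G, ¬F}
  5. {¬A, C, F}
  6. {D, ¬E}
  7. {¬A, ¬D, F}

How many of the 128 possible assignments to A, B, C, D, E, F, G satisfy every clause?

40

Split on D, then E.
  D=T, E=T: B, C free; 3 ways for (A,F,G) × 2^2 = 12.
  D=T, E=F: a clause becomes empty — 0.
  D=F, E=T: a clause becomes empty — 0.
  D=F, E=F: B, G free; 7 ways for (A,C,F) × 2^2 = 28.
Total: 12 + 0 + 0 + 28 = 40.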